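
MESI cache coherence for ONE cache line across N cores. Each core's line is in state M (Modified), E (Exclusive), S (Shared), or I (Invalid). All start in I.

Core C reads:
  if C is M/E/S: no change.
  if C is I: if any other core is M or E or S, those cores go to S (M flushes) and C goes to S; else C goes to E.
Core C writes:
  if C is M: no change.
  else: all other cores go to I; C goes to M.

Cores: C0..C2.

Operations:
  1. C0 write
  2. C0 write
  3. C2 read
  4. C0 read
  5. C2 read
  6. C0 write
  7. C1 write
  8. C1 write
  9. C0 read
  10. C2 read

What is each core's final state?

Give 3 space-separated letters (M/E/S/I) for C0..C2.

Answer: S S S

Derivation:
Op 1: C0 write [C0 write: invalidate none -> C0=M] -> [M,I,I]
Op 2: C0 write [C0 write: already M (modified), no change] -> [M,I,I]
Op 3: C2 read [C2 read from I: others=['C0=M'] -> C2=S, others downsized to S] -> [S,I,S]
Op 4: C0 read [C0 read: already in S, no change] -> [S,I,S]
Op 5: C2 read [C2 read: already in S, no change] -> [S,I,S]
Op 6: C0 write [C0 write: invalidate ['C2=S'] -> C0=M] -> [M,I,I]
Op 7: C1 write [C1 write: invalidate ['C0=M'] -> C1=M] -> [I,M,I]
Op 8: C1 write [C1 write: already M (modified), no change] -> [I,M,I]
Op 9: C0 read [C0 read from I: others=['C1=M'] -> C0=S, others downsized to S] -> [S,S,I]
Op 10: C2 read [C2 read from I: others=['C0=S', 'C1=S'] -> C2=S, others downsized to S] -> [S,S,S]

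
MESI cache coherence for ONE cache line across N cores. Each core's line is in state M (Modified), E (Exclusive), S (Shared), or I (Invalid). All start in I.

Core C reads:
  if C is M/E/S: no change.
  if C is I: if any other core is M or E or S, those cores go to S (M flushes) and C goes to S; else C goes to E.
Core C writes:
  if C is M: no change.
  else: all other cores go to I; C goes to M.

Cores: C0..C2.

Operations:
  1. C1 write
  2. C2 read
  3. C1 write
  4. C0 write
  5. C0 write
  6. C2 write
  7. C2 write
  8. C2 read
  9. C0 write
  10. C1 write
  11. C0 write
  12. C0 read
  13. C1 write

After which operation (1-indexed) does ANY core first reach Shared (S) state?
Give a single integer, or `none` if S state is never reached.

Answer: 2

Derivation:
Op 1: C1 write [C1 write: invalidate none -> C1=M] -> [I,M,I]
Op 2: C2 read [C2 read from I: others=['C1=M'] -> C2=S, others downsized to S] -> [I,S,S]
  -> First S state at op 2; remaining ops need not be traced.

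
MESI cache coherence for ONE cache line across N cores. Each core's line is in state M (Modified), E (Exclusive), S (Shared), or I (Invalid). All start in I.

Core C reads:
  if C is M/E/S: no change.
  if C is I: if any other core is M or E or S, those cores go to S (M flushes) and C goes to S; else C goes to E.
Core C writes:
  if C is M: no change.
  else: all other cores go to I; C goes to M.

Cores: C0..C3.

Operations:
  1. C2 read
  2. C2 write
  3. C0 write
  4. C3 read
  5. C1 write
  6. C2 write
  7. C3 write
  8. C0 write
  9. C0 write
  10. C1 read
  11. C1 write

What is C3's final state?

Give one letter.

Answer: I

Derivation:
Op 1: C2 read [C2 read from I: no other sharers -> C2=E (exclusive)] -> [I,I,E,I]
Op 2: C2 write [C2 write: invalidate none -> C2=M] -> [I,I,M,I]
Op 3: C0 write [C0 write: invalidate ['C2=M'] -> C0=M] -> [M,I,I,I]
Op 4: C3 read [C3 read from I: others=['C0=M'] -> C3=S, others downsized to S] -> [S,I,I,S]
Op 5: C1 write [C1 write: invalidate ['C0=S', 'C3=S'] -> C1=M] -> [I,M,I,I]
Op 6: C2 write [C2 write: invalidate ['C1=M'] -> C2=M] -> [I,I,M,I]
Op 7: C3 write [C3 write: invalidate ['C2=M'] -> C3=M] -> [I,I,I,M]
Op 8: C0 write [C0 write: invalidate ['C3=M'] -> C0=M] -> [M,I,I,I]
Op 9: C0 write [C0 write: already M (modified), no change] -> [M,I,I,I]
Op 10: C1 read [C1 read from I: others=['C0=M'] -> C1=S, others downsized to S] -> [S,S,I,I]
Op 11: C1 write [C1 write: invalidate ['C0=S'] -> C1=M] -> [I,M,I,I]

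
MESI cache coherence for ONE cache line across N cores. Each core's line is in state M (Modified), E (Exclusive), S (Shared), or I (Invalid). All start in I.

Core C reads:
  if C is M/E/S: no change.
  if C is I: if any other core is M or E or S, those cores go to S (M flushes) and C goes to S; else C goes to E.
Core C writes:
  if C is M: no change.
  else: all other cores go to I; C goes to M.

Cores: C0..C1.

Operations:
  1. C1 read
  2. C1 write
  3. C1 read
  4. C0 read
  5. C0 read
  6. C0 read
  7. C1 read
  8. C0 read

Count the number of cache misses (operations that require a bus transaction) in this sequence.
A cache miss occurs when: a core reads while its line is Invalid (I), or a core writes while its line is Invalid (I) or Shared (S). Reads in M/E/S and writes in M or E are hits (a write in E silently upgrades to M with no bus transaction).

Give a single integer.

Answer: 2

Derivation:
Op 1: C1 read [C1 read from I: no other sharers -> C1=E (exclusive)] -> [I,E] [MISS #1: read from I]
Op 2: C1 write [C1 write: invalidate none -> C1=M] -> [I,M] [hit: write from E is a silent E->M upgrade, no bus transaction]
Op 3: C1 read [C1 read: already in M, no change] -> [I,M] [hit: read from M]
Op 4: C0 read [C0 read from I: others=['C1=M'] -> C0=S, others downsized to S] -> [S,S] [MISS #2: read from I]
Op 5: C0 read [C0 read: already in S, no change] -> [S,S] [hit: read from S]
Op 6: C0 read [C0 read: already in S, no change] -> [S,S] [hit: read from S]
Op 7: C1 read [C1 read: already in S, no change] -> [S,S] [hit: read from S]
Op 8: C0 read [C0 read: already in S, no change] -> [S,S] [hit: read from S]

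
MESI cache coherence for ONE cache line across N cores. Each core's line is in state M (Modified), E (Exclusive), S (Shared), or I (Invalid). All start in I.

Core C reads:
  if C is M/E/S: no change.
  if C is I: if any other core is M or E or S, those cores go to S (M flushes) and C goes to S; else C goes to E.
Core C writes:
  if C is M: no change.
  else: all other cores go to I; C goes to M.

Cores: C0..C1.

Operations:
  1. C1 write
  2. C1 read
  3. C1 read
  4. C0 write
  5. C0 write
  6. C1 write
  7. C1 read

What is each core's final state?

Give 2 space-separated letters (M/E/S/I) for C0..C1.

Op 1: C1 write [C1 write: invalidate none -> C1=M] -> [I,M]
Op 2: C1 read [C1 read: already in M, no change] -> [I,M]
Op 3: C1 read [C1 read: already in M, no change] -> [I,M]
Op 4: C0 write [C0 write: invalidate ['C1=M'] -> C0=M] -> [M,I]
Op 5: C0 write [C0 write: already M (modified), no change] -> [M,I]
Op 6: C1 write [C1 write: invalidate ['C0=M'] -> C1=M] -> [I,M]
Op 7: C1 read [C1 read: already in M, no change] -> [I,M]

Answer: I M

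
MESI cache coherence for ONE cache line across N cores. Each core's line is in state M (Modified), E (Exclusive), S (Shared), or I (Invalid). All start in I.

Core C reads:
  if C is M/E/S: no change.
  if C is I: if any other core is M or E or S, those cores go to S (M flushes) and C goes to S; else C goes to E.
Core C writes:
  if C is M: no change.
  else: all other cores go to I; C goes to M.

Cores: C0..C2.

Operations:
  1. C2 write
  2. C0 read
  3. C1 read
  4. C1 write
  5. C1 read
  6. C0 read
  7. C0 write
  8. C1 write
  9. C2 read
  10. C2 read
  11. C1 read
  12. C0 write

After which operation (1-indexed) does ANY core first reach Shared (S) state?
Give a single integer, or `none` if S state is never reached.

Answer: 2

Derivation:
Op 1: C2 write [C2 write: invalidate none -> C2=M] -> [I,I,M]
Op 2: C0 read [C0 read from I: others=['C2=M'] -> C0=S, others downsized to S] -> [S,I,S]
  -> First S state at op 2; remaining ops need not be traced.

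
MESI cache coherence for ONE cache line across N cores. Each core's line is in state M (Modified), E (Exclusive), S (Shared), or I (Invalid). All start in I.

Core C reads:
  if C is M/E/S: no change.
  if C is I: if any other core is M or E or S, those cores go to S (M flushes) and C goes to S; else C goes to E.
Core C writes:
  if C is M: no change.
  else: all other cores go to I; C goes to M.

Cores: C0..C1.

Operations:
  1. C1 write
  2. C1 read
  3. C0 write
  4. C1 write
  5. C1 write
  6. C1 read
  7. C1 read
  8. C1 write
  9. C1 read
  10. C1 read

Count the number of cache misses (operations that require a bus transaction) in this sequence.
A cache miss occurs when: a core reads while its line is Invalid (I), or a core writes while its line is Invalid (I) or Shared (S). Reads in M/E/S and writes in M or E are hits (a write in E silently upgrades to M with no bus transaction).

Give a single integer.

Answer: 3

Derivation:
Op 1: C1 write [C1 write: invalidate none -> C1=M] -> [I,M] [MISS #1: write from I]
Op 2: C1 read [C1 read: already in M, no change] -> [I,M] [hit: read from M]
Op 3: C0 write [C0 write: invalidate ['C1=M'] -> C0=M] -> [M,I] [MISS #2: write from I]
Op 4: C1 write [C1 write: invalidate ['C0=M'] -> C1=M] -> [I,M] [MISS #3: write from I]
Op 5: C1 write [C1 write: already M (modified), no change] -> [I,M] [hit: write from M]
Op 6: C1 read [C1 read: already in M, no change] -> [I,M] [hit: read from M]
Op 7: C1 read [C1 read: already in M, no change] -> [I,M] [hit: read from M]
Op 8: C1 write [C1 write: already M (modified), no change] -> [I,M] [hit: write from M]
Op 9: C1 read [C1 read: already in M, no change] -> [I,M] [hit: read from M]
Op 10: C1 read [C1 read: already in M, no change] -> [I,M] [hit: read from M]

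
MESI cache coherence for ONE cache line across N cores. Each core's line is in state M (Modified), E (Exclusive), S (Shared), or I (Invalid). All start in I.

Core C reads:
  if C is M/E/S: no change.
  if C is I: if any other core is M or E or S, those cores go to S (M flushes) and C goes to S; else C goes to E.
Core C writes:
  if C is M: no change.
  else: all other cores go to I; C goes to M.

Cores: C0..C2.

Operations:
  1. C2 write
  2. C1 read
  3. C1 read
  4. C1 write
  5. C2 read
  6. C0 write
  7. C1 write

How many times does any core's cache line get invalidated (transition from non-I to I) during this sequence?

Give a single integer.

Answer: 4

Derivation:
Op 1: C2 write [C2 write: invalidate none -> C2=M] -> [I,I,M] (invalidations this op: 0; running total: 0)
Op 2: C1 read [C1 read from I: others=['C2=M'] -> C1=S, others downsized to S] -> [I,S,S] (invalidations this op: 0; running total: 0)
Op 3: C1 read [C1 read: already in S, no change] -> [I,S,S] (invalidations this op: 0; running total: 0)
Op 4: C1 write [C1 write: invalidate ['C2=S'] -> C1=M] -> [I,M,I] (invalidations this op: 1; running total: 1)
Op 5: C2 read [C2 read from I: others=['C1=M'] -> C2=S, others downsized to S] -> [I,S,S] (invalidations this op: 0; running total: 1)
Op 6: C0 write [C0 write: invalidate ['C1=S', 'C2=S'] -> C0=M] -> [M,I,I] (invalidations this op: 2; running total: 3)
Op 7: C1 write [C1 write: invalidate ['C0=M'] -> C1=M] -> [I,M,I] (invalidations this op: 1; running total: 4)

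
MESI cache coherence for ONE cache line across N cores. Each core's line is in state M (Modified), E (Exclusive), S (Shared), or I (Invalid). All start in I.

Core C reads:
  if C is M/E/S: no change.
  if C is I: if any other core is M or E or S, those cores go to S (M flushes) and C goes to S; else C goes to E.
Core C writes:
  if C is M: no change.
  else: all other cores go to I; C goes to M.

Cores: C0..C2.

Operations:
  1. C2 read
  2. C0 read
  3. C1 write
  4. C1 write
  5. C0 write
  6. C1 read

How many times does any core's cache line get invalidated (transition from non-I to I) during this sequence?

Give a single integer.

Answer: 3

Derivation:
Op 1: C2 read [C2 read from I: no other sharers -> C2=E (exclusive)] -> [I,I,E] (invalidations this op: 0; running total: 0)
Op 2: C0 read [C0 read from I: others=['C2=E'] -> C0=S, others downsized to S] -> [S,I,S] (invalidations this op: 0; running total: 0)
Op 3: C1 write [C1 write: invalidate ['C0=S', 'C2=S'] -> C1=M] -> [I,M,I] (invalidations this op: 2; running total: 2)
Op 4: C1 write [C1 write: already M (modified), no change] -> [I,M,I] (invalidations this op: 0; running total: 2)
Op 5: C0 write [C0 write: invalidate ['C1=M'] -> C0=M] -> [M,I,I] (invalidations this op: 1; running total: 3)
Op 6: C1 read [C1 read from I: others=['C0=M'] -> C1=S, others downsized to S] -> [S,S,I] (invalidations this op: 0; running total: 3)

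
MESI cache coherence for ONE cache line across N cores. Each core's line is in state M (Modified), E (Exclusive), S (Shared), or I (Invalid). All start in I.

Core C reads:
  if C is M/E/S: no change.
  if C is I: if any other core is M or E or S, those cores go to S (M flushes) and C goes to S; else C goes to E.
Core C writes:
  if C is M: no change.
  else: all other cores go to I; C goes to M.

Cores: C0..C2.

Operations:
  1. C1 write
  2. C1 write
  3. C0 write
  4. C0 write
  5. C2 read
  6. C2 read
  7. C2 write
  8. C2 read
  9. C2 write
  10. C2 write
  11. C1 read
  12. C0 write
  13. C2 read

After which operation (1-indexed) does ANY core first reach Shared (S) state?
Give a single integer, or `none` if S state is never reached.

Answer: 5

Derivation:
Op 1: C1 write [C1 write: invalidate none -> C1=M] -> [I,M,I]
Op 2: C1 write [C1 write: already M (modified), no change] -> [I,M,I]
Op 3: C0 write [C0 write: invalidate ['C1=M'] -> C0=M] -> [M,I,I]
Op 4: C0 write [C0 write: already M (modified), no change] -> [M,I,I]
Op 5: C2 read [C2 read from I: others=['C0=M'] -> C2=S, others downsized to S] -> [S,I,S]
  -> First S state at op 5; remaining ops need not be traced.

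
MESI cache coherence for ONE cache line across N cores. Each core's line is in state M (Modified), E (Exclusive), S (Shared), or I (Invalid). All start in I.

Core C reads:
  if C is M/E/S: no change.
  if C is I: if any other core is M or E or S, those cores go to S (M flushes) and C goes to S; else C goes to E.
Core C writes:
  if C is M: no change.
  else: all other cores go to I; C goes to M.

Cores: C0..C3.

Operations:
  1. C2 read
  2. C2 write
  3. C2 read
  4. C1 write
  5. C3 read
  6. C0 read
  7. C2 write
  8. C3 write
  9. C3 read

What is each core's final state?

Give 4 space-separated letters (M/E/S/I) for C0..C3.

Answer: I I I M

Derivation:
Op 1: C2 read [C2 read from I: no other sharers -> C2=E (exclusive)] -> [I,I,E,I]
Op 2: C2 write [C2 write: invalidate none -> C2=M] -> [I,I,M,I]
Op 3: C2 read [C2 read: already in M, no change] -> [I,I,M,I]
Op 4: C1 write [C1 write: invalidate ['C2=M'] -> C1=M] -> [I,M,I,I]
Op 5: C3 read [C3 read from I: others=['C1=M'] -> C3=S, others downsized to S] -> [I,S,I,S]
Op 6: C0 read [C0 read from I: others=['C1=S', 'C3=S'] -> C0=S, others downsized to S] -> [S,S,I,S]
Op 7: C2 write [C2 write: invalidate ['C0=S', 'C1=S', 'C3=S'] -> C2=M] -> [I,I,M,I]
Op 8: C3 write [C3 write: invalidate ['C2=M'] -> C3=M] -> [I,I,I,M]
Op 9: C3 read [C3 read: already in M, no change] -> [I,I,I,M]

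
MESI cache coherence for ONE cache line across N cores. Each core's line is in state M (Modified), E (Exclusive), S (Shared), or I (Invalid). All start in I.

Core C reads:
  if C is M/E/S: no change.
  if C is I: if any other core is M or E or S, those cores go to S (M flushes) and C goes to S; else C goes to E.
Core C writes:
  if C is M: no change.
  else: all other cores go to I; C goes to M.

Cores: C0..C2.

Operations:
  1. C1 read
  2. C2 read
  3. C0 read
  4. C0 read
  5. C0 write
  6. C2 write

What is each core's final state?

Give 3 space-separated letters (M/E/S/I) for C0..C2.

Op 1: C1 read [C1 read from I: no other sharers -> C1=E (exclusive)] -> [I,E,I]
Op 2: C2 read [C2 read from I: others=['C1=E'] -> C2=S, others downsized to S] -> [I,S,S]
Op 3: C0 read [C0 read from I: others=['C1=S', 'C2=S'] -> C0=S, others downsized to S] -> [S,S,S]
Op 4: C0 read [C0 read: already in S, no change] -> [S,S,S]
Op 5: C0 write [C0 write: invalidate ['C1=S', 'C2=S'] -> C0=M] -> [M,I,I]
Op 6: C2 write [C2 write: invalidate ['C0=M'] -> C2=M] -> [I,I,M]

Answer: I I M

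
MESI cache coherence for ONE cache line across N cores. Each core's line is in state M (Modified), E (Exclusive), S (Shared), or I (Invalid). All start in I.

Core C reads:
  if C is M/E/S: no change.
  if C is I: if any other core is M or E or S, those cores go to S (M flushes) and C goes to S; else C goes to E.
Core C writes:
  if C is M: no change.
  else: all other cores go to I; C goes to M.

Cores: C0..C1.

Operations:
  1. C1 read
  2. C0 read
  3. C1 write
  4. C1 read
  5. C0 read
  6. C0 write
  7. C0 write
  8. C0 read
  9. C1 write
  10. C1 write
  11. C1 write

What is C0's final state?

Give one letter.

Answer: I

Derivation:
Op 1: C1 read [C1 read from I: no other sharers -> C1=E (exclusive)] -> [I,E]
Op 2: C0 read [C0 read from I: others=['C1=E'] -> C0=S, others downsized to S] -> [S,S]
Op 3: C1 write [C1 write: invalidate ['C0=S'] -> C1=M] -> [I,M]
Op 4: C1 read [C1 read: already in M, no change] -> [I,M]
Op 5: C0 read [C0 read from I: others=['C1=M'] -> C0=S, others downsized to S] -> [S,S]
Op 6: C0 write [C0 write: invalidate ['C1=S'] -> C0=M] -> [M,I]
Op 7: C0 write [C0 write: already M (modified), no change] -> [M,I]
Op 8: C0 read [C0 read: already in M, no change] -> [M,I]
Op 9: C1 write [C1 write: invalidate ['C0=M'] -> C1=M] -> [I,M]
Op 10: C1 write [C1 write: already M (modified), no change] -> [I,M]
Op 11: C1 write [C1 write: already M (modified), no change] -> [I,M]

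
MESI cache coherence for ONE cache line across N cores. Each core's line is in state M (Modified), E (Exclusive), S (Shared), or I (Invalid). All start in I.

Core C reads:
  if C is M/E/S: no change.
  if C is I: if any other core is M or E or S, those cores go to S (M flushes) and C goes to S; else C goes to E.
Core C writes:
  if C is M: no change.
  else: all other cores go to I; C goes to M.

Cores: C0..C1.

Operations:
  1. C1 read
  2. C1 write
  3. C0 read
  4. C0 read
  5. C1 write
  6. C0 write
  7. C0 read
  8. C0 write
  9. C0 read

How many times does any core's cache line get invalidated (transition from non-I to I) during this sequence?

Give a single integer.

Answer: 2

Derivation:
Op 1: C1 read [C1 read from I: no other sharers -> C1=E (exclusive)] -> [I,E] (invalidations this op: 0; running total: 0)
Op 2: C1 write [C1 write: invalidate none -> C1=M] -> [I,M] (invalidations this op: 0; running total: 0)
Op 3: C0 read [C0 read from I: others=['C1=M'] -> C0=S, others downsized to S] -> [S,S] (invalidations this op: 0; running total: 0)
Op 4: C0 read [C0 read: already in S, no change] -> [S,S] (invalidations this op: 0; running total: 0)
Op 5: C1 write [C1 write: invalidate ['C0=S'] -> C1=M] -> [I,M] (invalidations this op: 1; running total: 1)
Op 6: C0 write [C0 write: invalidate ['C1=M'] -> C0=M] -> [M,I] (invalidations this op: 1; running total: 2)
Op 7: C0 read [C0 read: already in M, no change] -> [M,I] (invalidations this op: 0; running total: 2)
Op 8: C0 write [C0 write: already M (modified), no change] -> [M,I] (invalidations this op: 0; running total: 2)
Op 9: C0 read [C0 read: already in M, no change] -> [M,I] (invalidations this op: 0; running total: 2)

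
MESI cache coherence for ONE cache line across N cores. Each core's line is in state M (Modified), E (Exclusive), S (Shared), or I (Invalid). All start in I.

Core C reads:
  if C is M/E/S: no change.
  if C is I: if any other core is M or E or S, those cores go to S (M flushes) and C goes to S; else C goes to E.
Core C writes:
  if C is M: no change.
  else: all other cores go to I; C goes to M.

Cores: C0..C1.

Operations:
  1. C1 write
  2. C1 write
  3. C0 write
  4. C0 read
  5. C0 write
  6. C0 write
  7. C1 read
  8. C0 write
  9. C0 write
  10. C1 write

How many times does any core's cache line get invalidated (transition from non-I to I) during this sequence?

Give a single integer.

Answer: 3

Derivation:
Op 1: C1 write [C1 write: invalidate none -> C1=M] -> [I,M] (invalidations this op: 0; running total: 0)
Op 2: C1 write [C1 write: already M (modified), no change] -> [I,M] (invalidations this op: 0; running total: 0)
Op 3: C0 write [C0 write: invalidate ['C1=M'] -> C0=M] -> [M,I] (invalidations this op: 1; running total: 1)
Op 4: C0 read [C0 read: already in M, no change] -> [M,I] (invalidations this op: 0; running total: 1)
Op 5: C0 write [C0 write: already M (modified), no change] -> [M,I] (invalidations this op: 0; running total: 1)
Op 6: C0 write [C0 write: already M (modified), no change] -> [M,I] (invalidations this op: 0; running total: 1)
Op 7: C1 read [C1 read from I: others=['C0=M'] -> C1=S, others downsized to S] -> [S,S] (invalidations this op: 0; running total: 1)
Op 8: C0 write [C0 write: invalidate ['C1=S'] -> C0=M] -> [M,I] (invalidations this op: 1; running total: 2)
Op 9: C0 write [C0 write: already M (modified), no change] -> [M,I] (invalidations this op: 0; running total: 2)
Op 10: C1 write [C1 write: invalidate ['C0=M'] -> C1=M] -> [I,M] (invalidations this op: 1; running total: 3)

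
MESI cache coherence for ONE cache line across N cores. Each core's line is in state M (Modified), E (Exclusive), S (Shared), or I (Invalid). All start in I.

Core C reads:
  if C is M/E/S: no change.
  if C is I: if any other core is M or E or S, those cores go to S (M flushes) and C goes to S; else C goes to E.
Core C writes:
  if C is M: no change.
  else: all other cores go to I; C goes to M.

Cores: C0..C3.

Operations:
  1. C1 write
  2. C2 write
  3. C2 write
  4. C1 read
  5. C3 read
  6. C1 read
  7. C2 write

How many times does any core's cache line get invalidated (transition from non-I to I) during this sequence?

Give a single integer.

Op 1: C1 write [C1 write: invalidate none -> C1=M] -> [I,M,I,I] (invalidations this op: 0; running total: 0)
Op 2: C2 write [C2 write: invalidate ['C1=M'] -> C2=M] -> [I,I,M,I] (invalidations this op: 1; running total: 1)
Op 3: C2 write [C2 write: already M (modified), no change] -> [I,I,M,I] (invalidations this op: 0; running total: 1)
Op 4: C1 read [C1 read from I: others=['C2=M'] -> C1=S, others downsized to S] -> [I,S,S,I] (invalidations this op: 0; running total: 1)
Op 5: C3 read [C3 read from I: others=['C1=S', 'C2=S'] -> C3=S, others downsized to S] -> [I,S,S,S] (invalidations this op: 0; running total: 1)
Op 6: C1 read [C1 read: already in S, no change] -> [I,S,S,S] (invalidations this op: 0; running total: 1)
Op 7: C2 write [C2 write: invalidate ['C1=S', 'C3=S'] -> C2=M] -> [I,I,M,I] (invalidations this op: 2; running total: 3)

Answer: 3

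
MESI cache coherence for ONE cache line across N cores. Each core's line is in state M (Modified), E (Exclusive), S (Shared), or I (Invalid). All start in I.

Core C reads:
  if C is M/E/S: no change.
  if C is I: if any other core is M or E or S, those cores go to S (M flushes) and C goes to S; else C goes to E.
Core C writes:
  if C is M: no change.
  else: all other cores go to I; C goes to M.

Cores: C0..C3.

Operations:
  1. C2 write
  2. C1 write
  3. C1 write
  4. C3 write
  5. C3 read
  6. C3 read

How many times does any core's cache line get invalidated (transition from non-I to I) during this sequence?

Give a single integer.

Answer: 2

Derivation:
Op 1: C2 write [C2 write: invalidate none -> C2=M] -> [I,I,M,I] (invalidations this op: 0; running total: 0)
Op 2: C1 write [C1 write: invalidate ['C2=M'] -> C1=M] -> [I,M,I,I] (invalidations this op: 1; running total: 1)
Op 3: C1 write [C1 write: already M (modified), no change] -> [I,M,I,I] (invalidations this op: 0; running total: 1)
Op 4: C3 write [C3 write: invalidate ['C1=M'] -> C3=M] -> [I,I,I,M] (invalidations this op: 1; running total: 2)
Op 5: C3 read [C3 read: already in M, no change] -> [I,I,I,M] (invalidations this op: 0; running total: 2)
Op 6: C3 read [C3 read: already in M, no change] -> [I,I,I,M] (invalidations this op: 0; running total: 2)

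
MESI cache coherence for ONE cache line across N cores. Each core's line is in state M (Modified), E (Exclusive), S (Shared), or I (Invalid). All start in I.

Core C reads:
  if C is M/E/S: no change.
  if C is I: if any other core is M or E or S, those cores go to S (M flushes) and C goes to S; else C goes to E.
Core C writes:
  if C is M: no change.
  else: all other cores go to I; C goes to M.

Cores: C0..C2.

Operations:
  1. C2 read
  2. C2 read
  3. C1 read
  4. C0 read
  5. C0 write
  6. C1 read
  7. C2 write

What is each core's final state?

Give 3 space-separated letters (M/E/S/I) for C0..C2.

Answer: I I M

Derivation:
Op 1: C2 read [C2 read from I: no other sharers -> C2=E (exclusive)] -> [I,I,E]
Op 2: C2 read [C2 read: already in E, no change] -> [I,I,E]
Op 3: C1 read [C1 read from I: others=['C2=E'] -> C1=S, others downsized to S] -> [I,S,S]
Op 4: C0 read [C0 read from I: others=['C1=S', 'C2=S'] -> C0=S, others downsized to S] -> [S,S,S]
Op 5: C0 write [C0 write: invalidate ['C1=S', 'C2=S'] -> C0=M] -> [M,I,I]
Op 6: C1 read [C1 read from I: others=['C0=M'] -> C1=S, others downsized to S] -> [S,S,I]
Op 7: C2 write [C2 write: invalidate ['C0=S', 'C1=S'] -> C2=M] -> [I,I,M]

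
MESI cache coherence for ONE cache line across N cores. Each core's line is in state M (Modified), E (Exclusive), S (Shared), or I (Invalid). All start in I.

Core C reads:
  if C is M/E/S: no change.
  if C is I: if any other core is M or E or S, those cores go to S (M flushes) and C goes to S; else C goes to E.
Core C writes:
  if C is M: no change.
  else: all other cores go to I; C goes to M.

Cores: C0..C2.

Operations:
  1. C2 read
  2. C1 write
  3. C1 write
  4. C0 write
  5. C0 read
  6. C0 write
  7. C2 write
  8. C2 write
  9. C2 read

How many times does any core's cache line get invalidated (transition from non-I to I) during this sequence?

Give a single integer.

Op 1: C2 read [C2 read from I: no other sharers -> C2=E (exclusive)] -> [I,I,E] (invalidations this op: 0; running total: 0)
Op 2: C1 write [C1 write: invalidate ['C2=E'] -> C1=M] -> [I,M,I] (invalidations this op: 1; running total: 1)
Op 3: C1 write [C1 write: already M (modified), no change] -> [I,M,I] (invalidations this op: 0; running total: 1)
Op 4: C0 write [C0 write: invalidate ['C1=M'] -> C0=M] -> [M,I,I] (invalidations this op: 1; running total: 2)
Op 5: C0 read [C0 read: already in M, no change] -> [M,I,I] (invalidations this op: 0; running total: 2)
Op 6: C0 write [C0 write: already M (modified), no change] -> [M,I,I] (invalidations this op: 0; running total: 2)
Op 7: C2 write [C2 write: invalidate ['C0=M'] -> C2=M] -> [I,I,M] (invalidations this op: 1; running total: 3)
Op 8: C2 write [C2 write: already M (modified), no change] -> [I,I,M] (invalidations this op: 0; running total: 3)
Op 9: C2 read [C2 read: already in M, no change] -> [I,I,M] (invalidations this op: 0; running total: 3)

Answer: 3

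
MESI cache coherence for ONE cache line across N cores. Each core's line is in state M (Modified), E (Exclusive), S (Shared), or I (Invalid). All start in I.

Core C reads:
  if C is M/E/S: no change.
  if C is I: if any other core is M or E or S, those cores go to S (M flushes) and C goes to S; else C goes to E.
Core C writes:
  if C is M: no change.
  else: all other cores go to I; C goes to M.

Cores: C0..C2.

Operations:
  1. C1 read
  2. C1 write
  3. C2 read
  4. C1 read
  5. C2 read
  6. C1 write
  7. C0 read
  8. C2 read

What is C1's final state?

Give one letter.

Op 1: C1 read [C1 read from I: no other sharers -> C1=E (exclusive)] -> [I,E,I]
Op 2: C1 write [C1 write: invalidate none -> C1=M] -> [I,M,I]
Op 3: C2 read [C2 read from I: others=['C1=M'] -> C2=S, others downsized to S] -> [I,S,S]
Op 4: C1 read [C1 read: already in S, no change] -> [I,S,S]
Op 5: C2 read [C2 read: already in S, no change] -> [I,S,S]
Op 6: C1 write [C1 write: invalidate ['C2=S'] -> C1=M] -> [I,M,I]
Op 7: C0 read [C0 read from I: others=['C1=M'] -> C0=S, others downsized to S] -> [S,S,I]
Op 8: C2 read [C2 read from I: others=['C0=S', 'C1=S'] -> C2=S, others downsized to S] -> [S,S,S]

Answer: S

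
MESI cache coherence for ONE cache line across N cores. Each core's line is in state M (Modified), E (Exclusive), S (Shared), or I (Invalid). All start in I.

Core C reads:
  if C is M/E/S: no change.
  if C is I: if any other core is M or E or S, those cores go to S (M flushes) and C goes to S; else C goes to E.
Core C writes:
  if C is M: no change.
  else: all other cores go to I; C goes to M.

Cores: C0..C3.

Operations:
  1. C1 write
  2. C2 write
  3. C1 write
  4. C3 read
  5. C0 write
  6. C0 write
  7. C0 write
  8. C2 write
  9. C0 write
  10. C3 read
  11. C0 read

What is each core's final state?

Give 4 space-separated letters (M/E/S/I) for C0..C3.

Answer: S I I S

Derivation:
Op 1: C1 write [C1 write: invalidate none -> C1=M] -> [I,M,I,I]
Op 2: C2 write [C2 write: invalidate ['C1=M'] -> C2=M] -> [I,I,M,I]
Op 3: C1 write [C1 write: invalidate ['C2=M'] -> C1=M] -> [I,M,I,I]
Op 4: C3 read [C3 read from I: others=['C1=M'] -> C3=S, others downsized to S] -> [I,S,I,S]
Op 5: C0 write [C0 write: invalidate ['C1=S', 'C3=S'] -> C0=M] -> [M,I,I,I]
Op 6: C0 write [C0 write: already M (modified), no change] -> [M,I,I,I]
Op 7: C0 write [C0 write: already M (modified), no change] -> [M,I,I,I]
Op 8: C2 write [C2 write: invalidate ['C0=M'] -> C2=M] -> [I,I,M,I]
Op 9: C0 write [C0 write: invalidate ['C2=M'] -> C0=M] -> [M,I,I,I]
Op 10: C3 read [C3 read from I: others=['C0=M'] -> C3=S, others downsized to S] -> [S,I,I,S]
Op 11: C0 read [C0 read: already in S, no change] -> [S,I,I,S]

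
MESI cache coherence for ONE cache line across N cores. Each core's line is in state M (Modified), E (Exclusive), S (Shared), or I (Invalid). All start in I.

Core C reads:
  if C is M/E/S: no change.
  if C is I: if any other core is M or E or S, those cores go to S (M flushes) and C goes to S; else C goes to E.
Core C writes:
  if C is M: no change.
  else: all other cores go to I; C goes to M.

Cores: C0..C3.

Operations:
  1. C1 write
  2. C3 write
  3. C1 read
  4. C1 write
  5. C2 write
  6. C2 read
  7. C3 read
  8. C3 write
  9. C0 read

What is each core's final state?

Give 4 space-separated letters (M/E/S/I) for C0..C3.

Answer: S I I S

Derivation:
Op 1: C1 write [C1 write: invalidate none -> C1=M] -> [I,M,I,I]
Op 2: C3 write [C3 write: invalidate ['C1=M'] -> C3=M] -> [I,I,I,M]
Op 3: C1 read [C1 read from I: others=['C3=M'] -> C1=S, others downsized to S] -> [I,S,I,S]
Op 4: C1 write [C1 write: invalidate ['C3=S'] -> C1=M] -> [I,M,I,I]
Op 5: C2 write [C2 write: invalidate ['C1=M'] -> C2=M] -> [I,I,M,I]
Op 6: C2 read [C2 read: already in M, no change] -> [I,I,M,I]
Op 7: C3 read [C3 read from I: others=['C2=M'] -> C3=S, others downsized to S] -> [I,I,S,S]
Op 8: C3 write [C3 write: invalidate ['C2=S'] -> C3=M] -> [I,I,I,M]
Op 9: C0 read [C0 read from I: others=['C3=M'] -> C0=S, others downsized to S] -> [S,I,I,S]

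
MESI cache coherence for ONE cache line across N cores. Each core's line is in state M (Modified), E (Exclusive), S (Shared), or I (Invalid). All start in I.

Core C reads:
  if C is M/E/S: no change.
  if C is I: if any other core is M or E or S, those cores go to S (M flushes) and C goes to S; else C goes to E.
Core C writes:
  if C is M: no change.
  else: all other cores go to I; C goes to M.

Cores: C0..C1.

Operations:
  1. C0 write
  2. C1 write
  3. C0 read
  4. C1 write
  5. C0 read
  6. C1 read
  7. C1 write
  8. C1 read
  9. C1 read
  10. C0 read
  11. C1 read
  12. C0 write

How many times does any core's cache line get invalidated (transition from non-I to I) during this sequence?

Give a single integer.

Op 1: C0 write [C0 write: invalidate none -> C0=M] -> [M,I] (invalidations this op: 0; running total: 0)
Op 2: C1 write [C1 write: invalidate ['C0=M'] -> C1=M] -> [I,M] (invalidations this op: 1; running total: 1)
Op 3: C0 read [C0 read from I: others=['C1=M'] -> C0=S, others downsized to S] -> [S,S] (invalidations this op: 0; running total: 1)
Op 4: C1 write [C1 write: invalidate ['C0=S'] -> C1=M] -> [I,M] (invalidations this op: 1; running total: 2)
Op 5: C0 read [C0 read from I: others=['C1=M'] -> C0=S, others downsized to S] -> [S,S] (invalidations this op: 0; running total: 2)
Op 6: C1 read [C1 read: already in S, no change] -> [S,S] (invalidations this op: 0; running total: 2)
Op 7: C1 write [C1 write: invalidate ['C0=S'] -> C1=M] -> [I,M] (invalidations this op: 1; running total: 3)
Op 8: C1 read [C1 read: already in M, no change] -> [I,M] (invalidations this op: 0; running total: 3)
Op 9: C1 read [C1 read: already in M, no change] -> [I,M] (invalidations this op: 0; running total: 3)
Op 10: C0 read [C0 read from I: others=['C1=M'] -> C0=S, others downsized to S] -> [S,S] (invalidations this op: 0; running total: 3)
Op 11: C1 read [C1 read: already in S, no change] -> [S,S] (invalidations this op: 0; running total: 3)
Op 12: C0 write [C0 write: invalidate ['C1=S'] -> C0=M] -> [M,I] (invalidations this op: 1; running total: 4)

Answer: 4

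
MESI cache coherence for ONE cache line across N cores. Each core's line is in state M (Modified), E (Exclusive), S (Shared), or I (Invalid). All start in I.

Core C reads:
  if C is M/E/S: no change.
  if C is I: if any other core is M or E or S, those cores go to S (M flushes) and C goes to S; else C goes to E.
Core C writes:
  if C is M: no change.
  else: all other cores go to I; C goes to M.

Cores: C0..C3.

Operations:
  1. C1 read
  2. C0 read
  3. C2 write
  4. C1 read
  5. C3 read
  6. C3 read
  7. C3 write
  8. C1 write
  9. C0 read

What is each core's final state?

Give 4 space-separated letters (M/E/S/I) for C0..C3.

Answer: S S I I

Derivation:
Op 1: C1 read [C1 read from I: no other sharers -> C1=E (exclusive)] -> [I,E,I,I]
Op 2: C0 read [C0 read from I: others=['C1=E'] -> C0=S, others downsized to S] -> [S,S,I,I]
Op 3: C2 write [C2 write: invalidate ['C0=S', 'C1=S'] -> C2=M] -> [I,I,M,I]
Op 4: C1 read [C1 read from I: others=['C2=M'] -> C1=S, others downsized to S] -> [I,S,S,I]
Op 5: C3 read [C3 read from I: others=['C1=S', 'C2=S'] -> C3=S, others downsized to S] -> [I,S,S,S]
Op 6: C3 read [C3 read: already in S, no change] -> [I,S,S,S]
Op 7: C3 write [C3 write: invalidate ['C1=S', 'C2=S'] -> C3=M] -> [I,I,I,M]
Op 8: C1 write [C1 write: invalidate ['C3=M'] -> C1=M] -> [I,M,I,I]
Op 9: C0 read [C0 read from I: others=['C1=M'] -> C0=S, others downsized to S] -> [S,S,I,I]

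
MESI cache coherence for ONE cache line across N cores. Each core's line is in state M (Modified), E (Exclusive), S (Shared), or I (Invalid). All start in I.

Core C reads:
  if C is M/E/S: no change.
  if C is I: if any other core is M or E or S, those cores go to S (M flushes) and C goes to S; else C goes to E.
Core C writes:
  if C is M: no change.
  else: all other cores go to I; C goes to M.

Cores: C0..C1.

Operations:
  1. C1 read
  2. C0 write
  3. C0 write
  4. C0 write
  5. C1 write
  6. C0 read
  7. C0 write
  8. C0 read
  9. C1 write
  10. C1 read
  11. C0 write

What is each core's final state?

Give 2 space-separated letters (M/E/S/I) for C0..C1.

Op 1: C1 read [C1 read from I: no other sharers -> C1=E (exclusive)] -> [I,E]
Op 2: C0 write [C0 write: invalidate ['C1=E'] -> C0=M] -> [M,I]
Op 3: C0 write [C0 write: already M (modified), no change] -> [M,I]
Op 4: C0 write [C0 write: already M (modified), no change] -> [M,I]
Op 5: C1 write [C1 write: invalidate ['C0=M'] -> C1=M] -> [I,M]
Op 6: C0 read [C0 read from I: others=['C1=M'] -> C0=S, others downsized to S] -> [S,S]
Op 7: C0 write [C0 write: invalidate ['C1=S'] -> C0=M] -> [M,I]
Op 8: C0 read [C0 read: already in M, no change] -> [M,I]
Op 9: C1 write [C1 write: invalidate ['C0=M'] -> C1=M] -> [I,M]
Op 10: C1 read [C1 read: already in M, no change] -> [I,M]
Op 11: C0 write [C0 write: invalidate ['C1=M'] -> C0=M] -> [M,I]

Answer: M I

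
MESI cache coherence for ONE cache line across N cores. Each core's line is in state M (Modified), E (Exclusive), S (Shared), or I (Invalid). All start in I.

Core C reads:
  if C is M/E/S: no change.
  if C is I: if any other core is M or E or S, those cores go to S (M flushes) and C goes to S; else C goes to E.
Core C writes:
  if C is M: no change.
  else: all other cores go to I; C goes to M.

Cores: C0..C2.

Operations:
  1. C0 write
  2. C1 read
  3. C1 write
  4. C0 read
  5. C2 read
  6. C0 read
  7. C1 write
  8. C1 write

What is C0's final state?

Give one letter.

Op 1: C0 write [C0 write: invalidate none -> C0=M] -> [M,I,I]
Op 2: C1 read [C1 read from I: others=['C0=M'] -> C1=S, others downsized to S] -> [S,S,I]
Op 3: C1 write [C1 write: invalidate ['C0=S'] -> C1=M] -> [I,M,I]
Op 4: C0 read [C0 read from I: others=['C1=M'] -> C0=S, others downsized to S] -> [S,S,I]
Op 5: C2 read [C2 read from I: others=['C0=S', 'C1=S'] -> C2=S, others downsized to S] -> [S,S,S]
Op 6: C0 read [C0 read: already in S, no change] -> [S,S,S]
Op 7: C1 write [C1 write: invalidate ['C0=S', 'C2=S'] -> C1=M] -> [I,M,I]
Op 8: C1 write [C1 write: already M (modified), no change] -> [I,M,I]

Answer: I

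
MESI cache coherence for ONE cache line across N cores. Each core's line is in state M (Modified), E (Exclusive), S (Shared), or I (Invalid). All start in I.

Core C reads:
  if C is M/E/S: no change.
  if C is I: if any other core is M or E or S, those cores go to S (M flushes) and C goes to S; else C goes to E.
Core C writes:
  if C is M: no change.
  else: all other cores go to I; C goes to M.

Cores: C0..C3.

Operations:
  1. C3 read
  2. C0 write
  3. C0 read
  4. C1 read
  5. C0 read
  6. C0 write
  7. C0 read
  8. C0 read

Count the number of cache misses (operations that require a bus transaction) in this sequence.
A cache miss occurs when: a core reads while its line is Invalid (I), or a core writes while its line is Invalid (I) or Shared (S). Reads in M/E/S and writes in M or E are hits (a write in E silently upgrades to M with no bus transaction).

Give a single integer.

Op 1: C3 read [C3 read from I: no other sharers -> C3=E (exclusive)] -> [I,I,I,E] [MISS #1: read from I]
Op 2: C0 write [C0 write: invalidate ['C3=E'] -> C0=M] -> [M,I,I,I] [MISS #2: write from I]
Op 3: C0 read [C0 read: already in M, no change] -> [M,I,I,I] [hit: read from M]
Op 4: C1 read [C1 read from I: others=['C0=M'] -> C1=S, others downsized to S] -> [S,S,I,I] [MISS #3: read from I]
Op 5: C0 read [C0 read: already in S, no change] -> [S,S,I,I] [hit: read from S]
Op 6: C0 write [C0 write: invalidate ['C1=S'] -> C0=M] -> [M,I,I,I] [MISS #4: write from S]
Op 7: C0 read [C0 read: already in M, no change] -> [M,I,I,I] [hit: read from M]
Op 8: C0 read [C0 read: already in M, no change] -> [M,I,I,I] [hit: read from M]

Answer: 4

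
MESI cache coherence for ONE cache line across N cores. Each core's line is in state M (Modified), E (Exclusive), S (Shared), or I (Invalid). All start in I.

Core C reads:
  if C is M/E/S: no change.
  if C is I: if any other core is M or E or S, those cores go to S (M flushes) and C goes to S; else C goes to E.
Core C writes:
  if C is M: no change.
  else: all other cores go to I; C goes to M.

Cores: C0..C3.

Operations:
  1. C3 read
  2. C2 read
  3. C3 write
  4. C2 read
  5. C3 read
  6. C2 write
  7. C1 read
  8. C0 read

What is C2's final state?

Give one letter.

Op 1: C3 read [C3 read from I: no other sharers -> C3=E (exclusive)] -> [I,I,I,E]
Op 2: C2 read [C2 read from I: others=['C3=E'] -> C2=S, others downsized to S] -> [I,I,S,S]
Op 3: C3 write [C3 write: invalidate ['C2=S'] -> C3=M] -> [I,I,I,M]
Op 4: C2 read [C2 read from I: others=['C3=M'] -> C2=S, others downsized to S] -> [I,I,S,S]
Op 5: C3 read [C3 read: already in S, no change] -> [I,I,S,S]
Op 6: C2 write [C2 write: invalidate ['C3=S'] -> C2=M] -> [I,I,M,I]
Op 7: C1 read [C1 read from I: others=['C2=M'] -> C1=S, others downsized to S] -> [I,S,S,I]
Op 8: C0 read [C0 read from I: others=['C1=S', 'C2=S'] -> C0=S, others downsized to S] -> [S,S,S,I]

Answer: S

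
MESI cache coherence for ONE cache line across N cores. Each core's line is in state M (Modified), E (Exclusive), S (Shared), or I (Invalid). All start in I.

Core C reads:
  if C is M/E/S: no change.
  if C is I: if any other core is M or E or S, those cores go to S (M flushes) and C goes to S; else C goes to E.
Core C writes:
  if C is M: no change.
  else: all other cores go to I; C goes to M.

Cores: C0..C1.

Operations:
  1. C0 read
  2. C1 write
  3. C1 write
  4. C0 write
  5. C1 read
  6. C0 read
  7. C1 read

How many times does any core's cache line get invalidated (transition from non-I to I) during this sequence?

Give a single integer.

Answer: 2

Derivation:
Op 1: C0 read [C0 read from I: no other sharers -> C0=E (exclusive)] -> [E,I] (invalidations this op: 0; running total: 0)
Op 2: C1 write [C1 write: invalidate ['C0=E'] -> C1=M] -> [I,M] (invalidations this op: 1; running total: 1)
Op 3: C1 write [C1 write: already M (modified), no change] -> [I,M] (invalidations this op: 0; running total: 1)
Op 4: C0 write [C0 write: invalidate ['C1=M'] -> C0=M] -> [M,I] (invalidations this op: 1; running total: 2)
Op 5: C1 read [C1 read from I: others=['C0=M'] -> C1=S, others downsized to S] -> [S,S] (invalidations this op: 0; running total: 2)
Op 6: C0 read [C0 read: already in S, no change] -> [S,S] (invalidations this op: 0; running total: 2)
Op 7: C1 read [C1 read: already in S, no change] -> [S,S] (invalidations this op: 0; running total: 2)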